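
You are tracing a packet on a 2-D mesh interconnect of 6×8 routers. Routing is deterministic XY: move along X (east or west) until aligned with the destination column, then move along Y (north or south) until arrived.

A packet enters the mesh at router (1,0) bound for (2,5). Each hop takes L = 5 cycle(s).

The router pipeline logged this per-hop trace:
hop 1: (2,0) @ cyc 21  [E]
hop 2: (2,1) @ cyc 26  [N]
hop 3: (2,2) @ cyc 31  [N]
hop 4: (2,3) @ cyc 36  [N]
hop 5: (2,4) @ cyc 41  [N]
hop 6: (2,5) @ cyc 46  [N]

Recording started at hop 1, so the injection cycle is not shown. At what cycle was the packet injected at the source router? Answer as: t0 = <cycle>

Hop 1 reached at cycle 21; hop k is at t0 + k·L.
Therefore t0 = 21 − L = 16.

t0 = 16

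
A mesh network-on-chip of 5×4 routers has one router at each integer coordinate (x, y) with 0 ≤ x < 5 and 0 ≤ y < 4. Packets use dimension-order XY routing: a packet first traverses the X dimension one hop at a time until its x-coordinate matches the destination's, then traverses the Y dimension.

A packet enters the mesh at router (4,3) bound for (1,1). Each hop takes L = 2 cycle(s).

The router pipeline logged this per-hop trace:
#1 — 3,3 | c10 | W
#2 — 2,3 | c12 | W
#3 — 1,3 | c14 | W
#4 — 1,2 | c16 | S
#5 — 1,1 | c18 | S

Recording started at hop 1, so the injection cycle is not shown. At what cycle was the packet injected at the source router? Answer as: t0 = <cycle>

t0 = 8

The first recorded entry is hop 1 at cycle 10.
t0 = cyc[1] − L = 10 − 2 = 8.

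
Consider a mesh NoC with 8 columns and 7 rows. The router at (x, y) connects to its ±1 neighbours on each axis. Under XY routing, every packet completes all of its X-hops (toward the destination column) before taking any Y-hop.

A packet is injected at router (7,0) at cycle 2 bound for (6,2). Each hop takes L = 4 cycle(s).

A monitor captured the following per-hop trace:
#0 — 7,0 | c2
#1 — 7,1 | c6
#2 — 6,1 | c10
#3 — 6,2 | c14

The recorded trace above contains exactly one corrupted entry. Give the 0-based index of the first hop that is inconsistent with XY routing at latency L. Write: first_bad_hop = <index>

check 1→ d=(0,1) cyc+4: BAD: Y-move but x=7≠6

first_bad_hop = 1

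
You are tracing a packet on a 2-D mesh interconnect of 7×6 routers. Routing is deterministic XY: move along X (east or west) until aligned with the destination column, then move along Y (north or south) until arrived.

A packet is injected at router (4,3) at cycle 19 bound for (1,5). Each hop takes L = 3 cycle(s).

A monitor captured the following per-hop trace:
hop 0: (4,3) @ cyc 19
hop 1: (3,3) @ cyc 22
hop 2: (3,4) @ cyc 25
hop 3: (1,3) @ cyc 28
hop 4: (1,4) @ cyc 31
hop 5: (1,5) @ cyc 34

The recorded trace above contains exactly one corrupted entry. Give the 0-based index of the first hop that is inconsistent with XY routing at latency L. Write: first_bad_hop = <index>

  1: Δx=-1 Δy=+0 Δt=3 [ok]
  2: Δx=+0 Δy=+1 Δt=3 [BAD: Y-move but x=3≠1]

first_bad_hop = 2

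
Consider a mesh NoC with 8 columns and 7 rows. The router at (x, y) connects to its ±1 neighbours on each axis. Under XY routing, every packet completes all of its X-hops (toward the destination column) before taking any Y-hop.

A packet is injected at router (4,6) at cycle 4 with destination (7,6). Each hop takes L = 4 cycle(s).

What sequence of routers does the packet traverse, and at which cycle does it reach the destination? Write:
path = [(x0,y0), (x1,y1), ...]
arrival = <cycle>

hop 0: (4,6) @ cyc 4
hop 1: (5,6) @ cyc 8  [E]
hop 2: (6,6) @ cyc 12  [E]
hop 3: (7,6) @ cyc 16  [E]

path = [(4,6), (5,6), (6,6), (7,6)]
arrival = 16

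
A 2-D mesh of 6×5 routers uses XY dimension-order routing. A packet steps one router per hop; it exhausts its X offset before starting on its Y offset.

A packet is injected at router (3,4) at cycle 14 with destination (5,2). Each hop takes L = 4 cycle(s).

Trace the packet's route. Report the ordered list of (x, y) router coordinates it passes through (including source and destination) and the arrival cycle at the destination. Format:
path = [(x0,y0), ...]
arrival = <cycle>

src (3,4)  cyc=14
E→(4,4)  cyc=18
E→(5,4)  cyc=22
S→(5,3)  cyc=26
S→(5,2)  cyc=30

path = [(3,4), (4,4), (5,4), (5,3), (5,2)]
arrival = 30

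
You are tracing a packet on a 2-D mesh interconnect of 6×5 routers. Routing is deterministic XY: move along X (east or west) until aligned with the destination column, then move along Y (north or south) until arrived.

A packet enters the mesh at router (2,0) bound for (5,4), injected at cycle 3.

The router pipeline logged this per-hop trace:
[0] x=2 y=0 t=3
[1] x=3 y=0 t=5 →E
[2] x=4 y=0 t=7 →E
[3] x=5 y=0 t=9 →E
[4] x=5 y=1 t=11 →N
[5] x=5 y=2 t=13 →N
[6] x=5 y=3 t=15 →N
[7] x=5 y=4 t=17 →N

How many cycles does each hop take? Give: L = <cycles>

L = 2

cyc[1] − cyc[0] = 5 − 3 = 2.
That increment is L by definition: L = 2.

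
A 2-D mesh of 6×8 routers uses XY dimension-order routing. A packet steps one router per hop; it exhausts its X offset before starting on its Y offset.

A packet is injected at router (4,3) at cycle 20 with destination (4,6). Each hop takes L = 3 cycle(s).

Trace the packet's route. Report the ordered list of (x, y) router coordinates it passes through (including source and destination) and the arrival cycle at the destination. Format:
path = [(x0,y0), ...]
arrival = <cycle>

path = [(4,3), (4,4), (4,5), (4,6)]
arrival = 29

[0] x=4 y=3 t=20
[1] x=4 y=4 t=23 →N
[2] x=4 y=5 t=26 →N
[3] x=4 y=6 t=29 →N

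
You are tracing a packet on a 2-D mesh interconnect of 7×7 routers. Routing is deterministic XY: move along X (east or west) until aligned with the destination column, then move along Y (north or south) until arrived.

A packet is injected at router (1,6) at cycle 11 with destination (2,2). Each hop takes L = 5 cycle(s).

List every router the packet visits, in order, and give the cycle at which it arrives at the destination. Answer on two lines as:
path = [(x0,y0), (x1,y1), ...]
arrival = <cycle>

#0 — 1,6 | c11
#1 — 2,6 | c16 | E
#2 — 2,5 | c21 | S
#3 — 2,4 | c26 | S
#4 — 2,3 | c31 | S
#5 — 2,2 | c36 | S

path = [(1,6), (2,6), (2,5), (2,4), (2,3), (2,2)]
arrival = 36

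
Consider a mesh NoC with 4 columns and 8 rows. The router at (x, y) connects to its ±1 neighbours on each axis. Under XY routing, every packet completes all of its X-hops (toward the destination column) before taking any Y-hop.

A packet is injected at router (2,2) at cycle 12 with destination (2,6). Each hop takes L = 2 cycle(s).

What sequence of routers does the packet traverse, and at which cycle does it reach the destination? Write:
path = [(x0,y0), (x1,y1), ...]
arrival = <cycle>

[0] x=2 y=2 t=12
[1] x=2 y=3 t=14 →N
[2] x=2 y=4 t=16 →N
[3] x=2 y=5 t=18 →N
[4] x=2 y=6 t=20 →N

path = [(2,2), (2,3), (2,4), (2,5), (2,6)]
arrival = 20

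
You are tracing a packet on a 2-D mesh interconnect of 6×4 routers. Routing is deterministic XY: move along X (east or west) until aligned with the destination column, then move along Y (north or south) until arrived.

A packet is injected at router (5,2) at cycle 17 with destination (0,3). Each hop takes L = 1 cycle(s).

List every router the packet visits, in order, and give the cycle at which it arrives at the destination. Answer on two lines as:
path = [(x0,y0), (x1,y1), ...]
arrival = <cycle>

src (5,2)  cyc=17
W→(4,2)  cyc=18
W→(3,2)  cyc=19
W→(2,2)  cyc=20
W→(1,2)  cyc=21
W→(0,2)  cyc=22
N→(0,3)  cyc=23

path = [(5,2), (4,2), (3,2), (2,2), (1,2), (0,2), (0,3)]
arrival = 23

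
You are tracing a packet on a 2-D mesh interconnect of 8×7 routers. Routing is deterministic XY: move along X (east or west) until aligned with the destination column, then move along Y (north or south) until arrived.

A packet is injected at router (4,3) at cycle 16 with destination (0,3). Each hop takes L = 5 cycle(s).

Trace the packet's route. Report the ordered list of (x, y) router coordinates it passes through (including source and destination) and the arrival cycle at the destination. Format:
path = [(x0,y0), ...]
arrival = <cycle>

path = [(4,3), (3,3), (2,3), (1,3), (0,3)]
arrival = 36

  0. router=(4,3) cycle=16 (inject)
  1. router=(3,3) cycle=21 dir=W
  2. router=(2,3) cycle=26 dir=W
  3. router=(1,3) cycle=31 dir=W
  4. router=(0,3) cycle=36 dir=W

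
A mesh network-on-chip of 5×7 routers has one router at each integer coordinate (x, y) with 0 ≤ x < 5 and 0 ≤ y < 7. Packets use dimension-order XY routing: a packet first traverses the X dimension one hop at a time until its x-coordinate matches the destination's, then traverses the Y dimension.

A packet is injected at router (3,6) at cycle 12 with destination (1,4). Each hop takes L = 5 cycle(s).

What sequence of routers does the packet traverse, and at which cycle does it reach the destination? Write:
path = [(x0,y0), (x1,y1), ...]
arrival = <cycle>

path = [(3,6), (2,6), (1,6), (1,5), (1,4)]
arrival = 32

[0] x=3 y=6 t=12
[1] x=2 y=6 t=17 →W
[2] x=1 y=6 t=22 →W
[3] x=1 y=5 t=27 →S
[4] x=1 y=4 t=32 →S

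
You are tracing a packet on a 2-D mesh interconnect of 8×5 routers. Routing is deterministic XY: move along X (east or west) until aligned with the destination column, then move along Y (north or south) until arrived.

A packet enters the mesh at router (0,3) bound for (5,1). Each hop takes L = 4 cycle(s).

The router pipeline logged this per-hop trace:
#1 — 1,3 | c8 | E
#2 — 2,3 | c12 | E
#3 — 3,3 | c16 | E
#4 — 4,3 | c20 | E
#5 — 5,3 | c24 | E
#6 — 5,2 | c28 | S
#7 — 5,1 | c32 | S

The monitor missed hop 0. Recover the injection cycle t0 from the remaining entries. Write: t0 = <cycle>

Hop 1 reached at cycle 8; hop k is at t0 + k·L.
Therefore t0 = 8 − L = 4.

t0 = 4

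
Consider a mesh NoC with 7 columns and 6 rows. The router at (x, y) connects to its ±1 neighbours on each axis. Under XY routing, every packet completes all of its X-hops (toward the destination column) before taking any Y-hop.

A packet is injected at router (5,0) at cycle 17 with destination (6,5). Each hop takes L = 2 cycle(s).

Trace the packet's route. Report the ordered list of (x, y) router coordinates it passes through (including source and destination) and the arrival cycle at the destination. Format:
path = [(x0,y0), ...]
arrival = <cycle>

path = [(5,0), (6,0), (6,1), (6,2), (6,3), (6,4), (6,5)]
arrival = 29

t=17: at (5,0)
t=19: at (6,0) after E
t=21: at (6,1) after N
t=23: at (6,2) after N
t=25: at (6,3) after N
t=27: at (6,4) after N
t=29: at (6,5) after N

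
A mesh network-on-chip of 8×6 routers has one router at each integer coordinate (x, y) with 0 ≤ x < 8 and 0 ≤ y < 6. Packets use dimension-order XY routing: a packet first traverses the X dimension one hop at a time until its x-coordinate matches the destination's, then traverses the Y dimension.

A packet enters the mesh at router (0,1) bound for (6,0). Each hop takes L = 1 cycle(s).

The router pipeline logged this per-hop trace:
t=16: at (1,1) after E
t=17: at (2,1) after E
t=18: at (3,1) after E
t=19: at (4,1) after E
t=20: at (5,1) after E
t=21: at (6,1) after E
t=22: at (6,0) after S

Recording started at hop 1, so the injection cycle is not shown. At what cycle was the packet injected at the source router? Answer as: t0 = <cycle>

At hop 1 the cycle is 16; in general cyc_k = t0 + kL.
t0 = cyc[1] − L = 16 − 1 = 15.

t0 = 15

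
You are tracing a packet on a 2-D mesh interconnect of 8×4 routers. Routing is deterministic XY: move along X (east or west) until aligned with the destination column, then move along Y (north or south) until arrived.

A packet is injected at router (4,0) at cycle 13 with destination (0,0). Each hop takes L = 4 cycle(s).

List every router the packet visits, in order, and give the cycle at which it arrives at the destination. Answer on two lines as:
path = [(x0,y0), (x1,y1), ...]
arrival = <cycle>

#0 — 4,0 | c13
#1 — 3,0 | c17 | W
#2 — 2,0 | c21 | W
#3 — 1,0 | c25 | W
#4 — 0,0 | c29 | W

path = [(4,0), (3,0), (2,0), (1,0), (0,0)]
arrival = 29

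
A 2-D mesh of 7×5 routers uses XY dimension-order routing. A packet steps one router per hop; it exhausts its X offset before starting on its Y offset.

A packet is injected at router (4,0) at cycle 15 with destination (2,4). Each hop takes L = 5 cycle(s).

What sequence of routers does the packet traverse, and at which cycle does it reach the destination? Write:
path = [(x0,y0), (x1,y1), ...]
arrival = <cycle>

  0. router=(4,0) cycle=15 (inject)
  1. router=(3,0) cycle=20 dir=W
  2. router=(2,0) cycle=25 dir=W
  3. router=(2,1) cycle=30 dir=N
  4. router=(2,2) cycle=35 dir=N
  5. router=(2,3) cycle=40 dir=N
  6. router=(2,4) cycle=45 dir=N

path = [(4,0), (3,0), (2,0), (2,1), (2,2), (2,3), (2,4)]
arrival = 45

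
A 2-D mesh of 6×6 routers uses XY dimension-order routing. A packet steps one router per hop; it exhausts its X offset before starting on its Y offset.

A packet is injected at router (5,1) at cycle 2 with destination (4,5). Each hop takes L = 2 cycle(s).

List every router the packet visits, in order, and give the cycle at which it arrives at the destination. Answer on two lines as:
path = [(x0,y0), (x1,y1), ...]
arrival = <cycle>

#0 — 5,1 | c2
#1 — 4,1 | c4 | W
#2 — 4,2 | c6 | N
#3 — 4,3 | c8 | N
#4 — 4,4 | c10 | N
#5 — 4,5 | c12 | N

path = [(5,1), (4,1), (4,2), (4,3), (4,4), (4,5)]
arrival = 12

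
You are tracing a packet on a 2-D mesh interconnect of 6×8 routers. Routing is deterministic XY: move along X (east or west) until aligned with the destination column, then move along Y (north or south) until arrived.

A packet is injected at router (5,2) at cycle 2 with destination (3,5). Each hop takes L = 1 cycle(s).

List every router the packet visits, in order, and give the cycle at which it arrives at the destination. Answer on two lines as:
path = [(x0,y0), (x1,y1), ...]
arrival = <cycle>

path = [(5,2), (4,2), (3,2), (3,3), (3,4), (3,5)]
arrival = 7

t=2: at (5,2)
t=3: at (4,2) after W
t=4: at (3,2) after W
t=5: at (3,3) after N
t=6: at (3,4) after N
t=7: at (3,5) after N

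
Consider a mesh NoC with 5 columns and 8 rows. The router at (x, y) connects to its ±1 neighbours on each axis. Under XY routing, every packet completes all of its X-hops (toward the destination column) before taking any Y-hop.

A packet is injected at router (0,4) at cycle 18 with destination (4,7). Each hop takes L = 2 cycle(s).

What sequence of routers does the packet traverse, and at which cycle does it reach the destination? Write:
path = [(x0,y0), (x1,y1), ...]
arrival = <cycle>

t=18: at (0,4)
t=20: at (1,4) after E
t=22: at (2,4) after E
t=24: at (3,4) after E
t=26: at (4,4) after E
t=28: at (4,5) after N
t=30: at (4,6) after N
t=32: at (4,7) after N

path = [(0,4), (1,4), (2,4), (3,4), (4,4), (4,5), (4,6), (4,7)]
arrival = 32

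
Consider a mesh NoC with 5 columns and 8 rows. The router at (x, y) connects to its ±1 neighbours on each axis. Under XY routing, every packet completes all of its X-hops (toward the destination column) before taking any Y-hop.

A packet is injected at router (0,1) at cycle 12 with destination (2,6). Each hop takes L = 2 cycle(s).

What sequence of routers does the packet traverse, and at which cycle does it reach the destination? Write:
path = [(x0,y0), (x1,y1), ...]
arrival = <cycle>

path = [(0,1), (1,1), (2,1), (2,2), (2,3), (2,4), (2,5), (2,6)]
arrival = 26

  0. router=(0,1) cycle=12 (inject)
  1. router=(1,1) cycle=14 dir=E
  2. router=(2,1) cycle=16 dir=E
  3. router=(2,2) cycle=18 dir=N
  4. router=(2,3) cycle=20 dir=N
  5. router=(2,4) cycle=22 dir=N
  6. router=(2,5) cycle=24 dir=N
  7. router=(2,6) cycle=26 dir=N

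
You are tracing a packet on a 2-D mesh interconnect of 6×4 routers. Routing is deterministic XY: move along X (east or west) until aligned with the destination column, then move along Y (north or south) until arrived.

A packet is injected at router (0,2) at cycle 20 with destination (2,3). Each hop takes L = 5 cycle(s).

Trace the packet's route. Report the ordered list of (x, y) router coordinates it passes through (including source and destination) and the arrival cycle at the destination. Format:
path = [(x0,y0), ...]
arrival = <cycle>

path = [(0,2), (1,2), (2,2), (2,3)]
arrival = 35

  0. router=(0,2) cycle=20 (inject)
  1. router=(1,2) cycle=25 dir=E
  2. router=(2,2) cycle=30 dir=E
  3. router=(2,3) cycle=35 dir=N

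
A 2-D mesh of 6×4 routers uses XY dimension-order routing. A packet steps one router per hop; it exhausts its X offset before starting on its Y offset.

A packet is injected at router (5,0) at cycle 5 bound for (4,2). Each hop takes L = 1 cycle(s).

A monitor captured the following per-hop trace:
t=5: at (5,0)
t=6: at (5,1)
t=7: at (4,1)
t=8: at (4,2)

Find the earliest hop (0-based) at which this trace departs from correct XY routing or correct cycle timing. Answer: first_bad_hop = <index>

  1: Δx=+0 Δy=+1 Δt=1 [BAD: Y-move but x=5≠4]

first_bad_hop = 1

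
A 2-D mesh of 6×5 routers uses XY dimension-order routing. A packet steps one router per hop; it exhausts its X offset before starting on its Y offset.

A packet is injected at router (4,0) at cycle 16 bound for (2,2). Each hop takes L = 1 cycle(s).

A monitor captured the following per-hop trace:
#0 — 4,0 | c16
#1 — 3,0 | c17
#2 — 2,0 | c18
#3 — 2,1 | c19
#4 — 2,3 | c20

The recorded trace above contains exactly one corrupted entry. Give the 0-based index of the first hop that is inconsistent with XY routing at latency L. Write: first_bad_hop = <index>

hop 1: step (-1,+0), +1 cyc — ok
hop 2: step (-1,+0), +1 cyc — ok
hop 3: step (+0,+1), +1 cyc — ok
hop 4: step (+0,+2), +1 cyc — BAD: non-unit step

first_bad_hop = 4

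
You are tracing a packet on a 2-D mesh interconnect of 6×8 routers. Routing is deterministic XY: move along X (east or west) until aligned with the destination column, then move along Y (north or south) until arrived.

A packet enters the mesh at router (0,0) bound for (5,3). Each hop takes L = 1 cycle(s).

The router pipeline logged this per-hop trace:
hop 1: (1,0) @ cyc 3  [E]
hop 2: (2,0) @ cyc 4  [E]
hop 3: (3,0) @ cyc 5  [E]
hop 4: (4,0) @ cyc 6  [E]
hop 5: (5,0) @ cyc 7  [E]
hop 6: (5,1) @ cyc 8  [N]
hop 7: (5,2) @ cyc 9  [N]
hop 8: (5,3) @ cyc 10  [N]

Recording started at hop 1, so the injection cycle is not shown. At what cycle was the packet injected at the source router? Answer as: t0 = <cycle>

cyc[1] = 3 and cyc[k] = t0 + k·L for every k.
Therefore t0 = 3 − L = 2.

t0 = 2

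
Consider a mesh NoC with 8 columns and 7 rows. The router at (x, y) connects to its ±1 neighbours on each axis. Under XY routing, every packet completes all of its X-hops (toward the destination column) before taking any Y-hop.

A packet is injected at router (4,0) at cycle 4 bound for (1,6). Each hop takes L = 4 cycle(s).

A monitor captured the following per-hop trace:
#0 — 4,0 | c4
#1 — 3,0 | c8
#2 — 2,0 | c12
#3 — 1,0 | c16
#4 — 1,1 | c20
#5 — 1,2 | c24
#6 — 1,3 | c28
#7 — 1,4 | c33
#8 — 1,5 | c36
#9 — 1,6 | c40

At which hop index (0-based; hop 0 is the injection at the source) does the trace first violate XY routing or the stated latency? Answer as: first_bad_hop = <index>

first_bad_hop = 7

  1: Δx=-1 Δy=+0 Δt=4 [ok]
  2: Δx=-1 Δy=+0 Δt=4 [ok]
  3: Δx=-1 Δy=+0 Δt=4 [ok]
  4: Δx=+0 Δy=+1 Δt=4 [ok]
  5: Δx=+0 Δy=+1 Δt=4 [ok]
  6: Δx=+0 Δy=+1 Δt=4 [ok]
  7: Δx=+0 Δy=+1 Δt=5 [BAD: Δcyc=5≠L]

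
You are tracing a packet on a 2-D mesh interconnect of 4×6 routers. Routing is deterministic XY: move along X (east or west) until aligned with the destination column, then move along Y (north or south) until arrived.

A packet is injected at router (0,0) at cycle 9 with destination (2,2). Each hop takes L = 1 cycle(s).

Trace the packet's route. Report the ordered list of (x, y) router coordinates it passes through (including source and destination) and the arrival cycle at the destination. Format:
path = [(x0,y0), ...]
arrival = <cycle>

path = [(0,0), (1,0), (2,0), (2,1), (2,2)]
arrival = 13

src (0,0)  cyc=9
E→(1,0)  cyc=10
E→(2,0)  cyc=11
N→(2,1)  cyc=12
N→(2,2)  cyc=13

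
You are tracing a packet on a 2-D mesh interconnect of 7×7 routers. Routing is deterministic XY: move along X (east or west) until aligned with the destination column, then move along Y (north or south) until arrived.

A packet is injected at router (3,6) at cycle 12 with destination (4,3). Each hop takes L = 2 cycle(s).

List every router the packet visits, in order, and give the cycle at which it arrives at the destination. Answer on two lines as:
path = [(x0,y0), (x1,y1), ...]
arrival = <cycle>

hop 0: (3,6) @ cyc 12
hop 1: (4,6) @ cyc 14  [E]
hop 2: (4,5) @ cyc 16  [S]
hop 3: (4,4) @ cyc 18  [S]
hop 4: (4,3) @ cyc 20  [S]

path = [(3,6), (4,6), (4,5), (4,4), (4,3)]
arrival = 20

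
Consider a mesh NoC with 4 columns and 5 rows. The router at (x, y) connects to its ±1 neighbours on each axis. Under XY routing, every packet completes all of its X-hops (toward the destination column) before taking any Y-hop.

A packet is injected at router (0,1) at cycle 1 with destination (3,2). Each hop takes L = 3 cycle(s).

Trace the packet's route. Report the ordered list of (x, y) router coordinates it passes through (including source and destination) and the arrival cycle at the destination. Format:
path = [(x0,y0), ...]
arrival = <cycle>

path = [(0,1), (1,1), (2,1), (3,1), (3,2)]
arrival = 13

src (0,1)  cyc=1
E→(1,1)  cyc=4
E→(2,1)  cyc=7
E→(3,1)  cyc=10
N→(3,2)  cyc=13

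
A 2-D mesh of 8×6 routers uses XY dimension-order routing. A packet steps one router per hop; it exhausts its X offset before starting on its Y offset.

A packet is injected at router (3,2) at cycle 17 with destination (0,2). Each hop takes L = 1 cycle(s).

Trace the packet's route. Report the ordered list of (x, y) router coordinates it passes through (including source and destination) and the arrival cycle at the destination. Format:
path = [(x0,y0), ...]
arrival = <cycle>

path = [(3,2), (2,2), (1,2), (0,2)]
arrival = 20

src (3,2)  cyc=17
W→(2,2)  cyc=18
W→(1,2)  cyc=19
W→(0,2)  cyc=20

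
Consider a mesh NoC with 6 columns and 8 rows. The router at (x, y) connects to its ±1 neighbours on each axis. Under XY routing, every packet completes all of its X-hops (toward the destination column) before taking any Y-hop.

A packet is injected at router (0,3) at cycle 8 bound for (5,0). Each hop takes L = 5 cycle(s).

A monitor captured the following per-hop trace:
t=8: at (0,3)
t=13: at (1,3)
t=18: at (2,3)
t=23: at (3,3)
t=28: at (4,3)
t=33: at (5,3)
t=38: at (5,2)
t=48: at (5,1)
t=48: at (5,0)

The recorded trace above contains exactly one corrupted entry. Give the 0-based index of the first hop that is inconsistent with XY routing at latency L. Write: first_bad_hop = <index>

check 1→ d=(1,0) cyc+5: ok
check 2→ d=(1,0) cyc+5: ok
check 3→ d=(1,0) cyc+5: ok
check 4→ d=(1,0) cyc+5: ok
check 5→ d=(1,0) cyc+5: ok
check 6→ d=(0,-1) cyc+5: ok
check 7→ d=(0,-1) cyc+10: BAD: Δcyc=10≠L

first_bad_hop = 7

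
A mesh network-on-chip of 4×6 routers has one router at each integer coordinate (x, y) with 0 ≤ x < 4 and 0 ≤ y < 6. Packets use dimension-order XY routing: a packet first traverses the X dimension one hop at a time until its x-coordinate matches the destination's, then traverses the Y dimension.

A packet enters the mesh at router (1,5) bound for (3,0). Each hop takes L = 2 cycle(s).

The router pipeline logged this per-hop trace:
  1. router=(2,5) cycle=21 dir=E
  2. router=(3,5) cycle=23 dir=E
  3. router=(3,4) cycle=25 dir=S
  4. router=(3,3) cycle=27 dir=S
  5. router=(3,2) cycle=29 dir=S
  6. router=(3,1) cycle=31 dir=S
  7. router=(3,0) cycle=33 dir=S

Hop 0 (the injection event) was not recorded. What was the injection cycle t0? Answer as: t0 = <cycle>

The first recorded entry is hop 1 at cycle 21.
Therefore t0 = 21 − L = 19.

t0 = 19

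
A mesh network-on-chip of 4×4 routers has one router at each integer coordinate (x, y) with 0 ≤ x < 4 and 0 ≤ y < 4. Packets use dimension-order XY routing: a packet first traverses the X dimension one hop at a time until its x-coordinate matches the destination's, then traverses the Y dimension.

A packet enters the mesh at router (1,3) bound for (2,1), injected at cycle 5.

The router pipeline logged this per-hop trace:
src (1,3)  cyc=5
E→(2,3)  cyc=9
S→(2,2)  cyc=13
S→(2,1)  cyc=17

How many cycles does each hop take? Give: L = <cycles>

L = 4

From hop 0 (5) to hop 1 (9): +4 cycles.
That increment is L by definition: L = 4.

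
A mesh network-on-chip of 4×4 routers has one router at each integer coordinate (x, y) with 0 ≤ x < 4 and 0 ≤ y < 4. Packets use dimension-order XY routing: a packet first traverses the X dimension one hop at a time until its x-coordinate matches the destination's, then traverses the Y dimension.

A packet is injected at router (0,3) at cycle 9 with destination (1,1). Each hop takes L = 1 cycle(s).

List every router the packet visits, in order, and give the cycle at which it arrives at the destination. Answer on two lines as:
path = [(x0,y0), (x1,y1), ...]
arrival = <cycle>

src (0,3)  cyc=9
E→(1,3)  cyc=10
S→(1,2)  cyc=11
S→(1,1)  cyc=12

path = [(0,3), (1,3), (1,2), (1,1)]
arrival = 12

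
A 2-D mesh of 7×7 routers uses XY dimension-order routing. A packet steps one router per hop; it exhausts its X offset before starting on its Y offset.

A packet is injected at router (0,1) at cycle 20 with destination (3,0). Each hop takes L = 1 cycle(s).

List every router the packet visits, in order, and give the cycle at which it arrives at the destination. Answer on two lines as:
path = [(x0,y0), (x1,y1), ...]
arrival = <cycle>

[0] x=0 y=1 t=20
[1] x=1 y=1 t=21 →E
[2] x=2 y=1 t=22 →E
[3] x=3 y=1 t=23 →E
[4] x=3 y=0 t=24 →S

path = [(0,1), (1,1), (2,1), (3,1), (3,0)]
arrival = 24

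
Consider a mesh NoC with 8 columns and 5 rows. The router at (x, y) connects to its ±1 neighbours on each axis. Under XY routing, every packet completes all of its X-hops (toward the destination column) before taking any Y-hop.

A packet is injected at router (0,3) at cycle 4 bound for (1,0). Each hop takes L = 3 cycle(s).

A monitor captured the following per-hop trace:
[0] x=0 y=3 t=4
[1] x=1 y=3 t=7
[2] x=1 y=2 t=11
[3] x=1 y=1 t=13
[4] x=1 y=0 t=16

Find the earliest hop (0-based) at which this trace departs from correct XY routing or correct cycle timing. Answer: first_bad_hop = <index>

[1] (+1,+0) / 3c ⇒ ok
[2] (+0,-1) / 4c ⇒ BAD: Δcyc=4≠L

first_bad_hop = 2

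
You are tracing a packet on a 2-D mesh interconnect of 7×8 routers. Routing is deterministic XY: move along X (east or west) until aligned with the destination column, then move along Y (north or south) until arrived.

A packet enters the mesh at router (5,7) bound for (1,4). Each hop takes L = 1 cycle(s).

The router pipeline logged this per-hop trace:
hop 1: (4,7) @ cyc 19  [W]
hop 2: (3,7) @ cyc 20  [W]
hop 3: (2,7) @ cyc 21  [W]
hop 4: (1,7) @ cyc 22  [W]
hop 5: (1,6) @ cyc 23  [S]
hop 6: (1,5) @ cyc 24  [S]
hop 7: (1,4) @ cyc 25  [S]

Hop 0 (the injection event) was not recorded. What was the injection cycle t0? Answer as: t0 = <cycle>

t0 = 18

Hop 1 reached at cycle 19; hop k is at t0 + k·L.
Subtract one hop: t0 = 19 − 1 = 18.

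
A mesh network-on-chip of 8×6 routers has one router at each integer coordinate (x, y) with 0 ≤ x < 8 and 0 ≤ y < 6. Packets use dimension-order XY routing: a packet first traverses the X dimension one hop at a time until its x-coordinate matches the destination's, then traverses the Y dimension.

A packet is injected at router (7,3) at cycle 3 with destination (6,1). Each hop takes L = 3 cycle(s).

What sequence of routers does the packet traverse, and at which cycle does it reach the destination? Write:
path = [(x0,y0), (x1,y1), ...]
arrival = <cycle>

path = [(7,3), (6,3), (6,2), (6,1)]
arrival = 12

[0] x=7 y=3 t=3
[1] x=6 y=3 t=6 →W
[2] x=6 y=2 t=9 →S
[3] x=6 y=1 t=12 →S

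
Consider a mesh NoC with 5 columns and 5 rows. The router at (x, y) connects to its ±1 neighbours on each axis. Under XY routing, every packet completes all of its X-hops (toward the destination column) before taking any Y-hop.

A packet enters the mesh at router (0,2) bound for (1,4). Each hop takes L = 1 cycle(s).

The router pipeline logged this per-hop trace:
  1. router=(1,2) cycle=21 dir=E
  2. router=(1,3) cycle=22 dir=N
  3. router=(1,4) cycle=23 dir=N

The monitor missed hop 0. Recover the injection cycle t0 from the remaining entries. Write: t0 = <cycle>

Hop 1 reached at cycle 21; hop k is at t0 + k·L.
t0 = cyc[1] − L = 21 − 1 = 20.

t0 = 20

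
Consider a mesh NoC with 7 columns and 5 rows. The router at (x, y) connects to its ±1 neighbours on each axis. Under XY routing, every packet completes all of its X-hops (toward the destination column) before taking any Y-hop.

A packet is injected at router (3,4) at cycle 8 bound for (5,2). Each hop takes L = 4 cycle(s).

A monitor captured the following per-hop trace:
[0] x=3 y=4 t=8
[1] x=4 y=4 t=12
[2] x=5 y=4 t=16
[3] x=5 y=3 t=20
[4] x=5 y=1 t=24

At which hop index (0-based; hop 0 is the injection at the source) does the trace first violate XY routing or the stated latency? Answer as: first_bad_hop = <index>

first_bad_hop = 4

  1: Δx=+1 Δy=+0 Δt=4 [ok]
  2: Δx=+1 Δy=+0 Δt=4 [ok]
  3: Δx=+0 Δy=-1 Δt=4 [ok]
  4: Δx=+0 Δy=-2 Δt=4 [BAD: non-unit step]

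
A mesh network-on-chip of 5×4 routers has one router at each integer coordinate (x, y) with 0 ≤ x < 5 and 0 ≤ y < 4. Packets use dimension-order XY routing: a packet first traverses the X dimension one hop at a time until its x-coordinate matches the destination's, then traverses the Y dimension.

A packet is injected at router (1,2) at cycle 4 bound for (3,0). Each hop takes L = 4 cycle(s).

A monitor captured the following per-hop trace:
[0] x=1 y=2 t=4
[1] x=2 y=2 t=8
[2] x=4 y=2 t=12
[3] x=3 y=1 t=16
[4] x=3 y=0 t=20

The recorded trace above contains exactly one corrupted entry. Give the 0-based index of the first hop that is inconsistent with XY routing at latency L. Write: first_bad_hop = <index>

[1] (+1,+0) / 4c ⇒ ok
[2] (+2,+0) / 4c ⇒ BAD: non-unit step

first_bad_hop = 2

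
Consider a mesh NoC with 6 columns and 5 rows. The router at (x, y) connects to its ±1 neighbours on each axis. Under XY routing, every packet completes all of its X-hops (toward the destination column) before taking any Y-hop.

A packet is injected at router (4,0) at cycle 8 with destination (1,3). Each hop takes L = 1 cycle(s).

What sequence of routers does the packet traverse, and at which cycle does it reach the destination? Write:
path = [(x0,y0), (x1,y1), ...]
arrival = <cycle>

src (4,0)  cyc=8
W→(3,0)  cyc=9
W→(2,0)  cyc=10
W→(1,0)  cyc=11
N→(1,1)  cyc=12
N→(1,2)  cyc=13
N→(1,3)  cyc=14

path = [(4,0), (3,0), (2,0), (1,0), (1,1), (1,2), (1,3)]
arrival = 14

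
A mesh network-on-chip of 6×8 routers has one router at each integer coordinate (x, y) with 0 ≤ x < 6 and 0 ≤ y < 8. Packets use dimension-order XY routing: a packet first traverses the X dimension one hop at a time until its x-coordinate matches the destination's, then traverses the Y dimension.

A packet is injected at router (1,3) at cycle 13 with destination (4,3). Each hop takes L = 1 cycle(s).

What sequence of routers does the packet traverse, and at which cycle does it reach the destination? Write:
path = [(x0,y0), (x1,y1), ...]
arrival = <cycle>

src (1,3)  cyc=13
E→(2,3)  cyc=14
E→(3,3)  cyc=15
E→(4,3)  cyc=16

path = [(1,3), (2,3), (3,3), (4,3)]
arrival = 16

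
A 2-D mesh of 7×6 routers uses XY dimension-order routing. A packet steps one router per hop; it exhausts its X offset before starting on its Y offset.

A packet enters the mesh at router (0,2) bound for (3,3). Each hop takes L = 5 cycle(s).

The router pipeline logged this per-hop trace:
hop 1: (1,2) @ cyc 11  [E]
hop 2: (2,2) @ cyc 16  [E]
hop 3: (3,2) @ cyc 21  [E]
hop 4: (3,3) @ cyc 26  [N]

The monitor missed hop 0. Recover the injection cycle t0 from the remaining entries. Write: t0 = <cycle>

t0 = 6

At hop 1 the cycle is 11; in general cyc_k = t0 + kL.
Subtract one hop: t0 = 11 − 5 = 6.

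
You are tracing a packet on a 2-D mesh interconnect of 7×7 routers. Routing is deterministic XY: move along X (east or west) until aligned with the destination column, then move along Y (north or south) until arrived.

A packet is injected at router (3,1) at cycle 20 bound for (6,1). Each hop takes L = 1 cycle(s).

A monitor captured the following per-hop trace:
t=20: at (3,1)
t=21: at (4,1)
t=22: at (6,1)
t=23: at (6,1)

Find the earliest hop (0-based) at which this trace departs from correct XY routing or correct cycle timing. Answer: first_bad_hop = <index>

hop 1: step (+1,+0), +1 cyc — ok
hop 2: step (+2,+0), +1 cyc — BAD: non-unit step

first_bad_hop = 2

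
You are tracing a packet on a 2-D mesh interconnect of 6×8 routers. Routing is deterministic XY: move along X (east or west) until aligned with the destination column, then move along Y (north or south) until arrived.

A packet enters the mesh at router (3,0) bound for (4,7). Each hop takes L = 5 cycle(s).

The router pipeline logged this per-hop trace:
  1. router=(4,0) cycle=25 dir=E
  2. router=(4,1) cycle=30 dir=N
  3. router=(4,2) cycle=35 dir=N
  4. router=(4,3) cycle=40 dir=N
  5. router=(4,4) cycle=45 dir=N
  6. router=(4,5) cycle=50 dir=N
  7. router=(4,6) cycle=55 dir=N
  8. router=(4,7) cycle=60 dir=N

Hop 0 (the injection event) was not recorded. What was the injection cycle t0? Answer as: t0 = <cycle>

t0 = 20

The first recorded entry is hop 1 at cycle 25.
Therefore t0 = 25 − L = 20.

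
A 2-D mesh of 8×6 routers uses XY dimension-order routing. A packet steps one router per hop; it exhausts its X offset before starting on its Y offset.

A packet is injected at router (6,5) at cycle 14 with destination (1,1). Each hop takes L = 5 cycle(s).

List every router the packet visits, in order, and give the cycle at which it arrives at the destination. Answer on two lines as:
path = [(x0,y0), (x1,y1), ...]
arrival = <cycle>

t=14: at (6,5)
t=19: at (5,5) after W
t=24: at (4,5) after W
t=29: at (3,5) after W
t=34: at (2,5) after W
t=39: at (1,5) after W
t=44: at (1,4) after S
t=49: at (1,3) after S
t=54: at (1,2) after S
t=59: at (1,1) after S

path = [(6,5), (5,5), (4,5), (3,5), (2,5), (1,5), (1,4), (1,3), (1,2), (1,1)]
arrival = 59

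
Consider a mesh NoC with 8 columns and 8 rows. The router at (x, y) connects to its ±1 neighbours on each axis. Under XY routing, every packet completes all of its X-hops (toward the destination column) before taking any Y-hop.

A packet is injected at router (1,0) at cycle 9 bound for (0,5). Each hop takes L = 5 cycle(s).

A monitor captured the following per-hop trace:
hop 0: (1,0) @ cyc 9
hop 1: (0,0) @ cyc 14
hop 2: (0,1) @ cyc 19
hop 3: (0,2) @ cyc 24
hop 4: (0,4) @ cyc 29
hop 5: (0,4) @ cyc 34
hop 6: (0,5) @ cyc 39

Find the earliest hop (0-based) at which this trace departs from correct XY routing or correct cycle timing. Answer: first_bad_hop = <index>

first_bad_hop = 4

  1: Δx=-1 Δy=+0 Δt=5 [ok]
  2: Δx=+0 Δy=+1 Δt=5 [ok]
  3: Δx=+0 Δy=+1 Δt=5 [ok]
  4: Δx=+0 Δy=+2 Δt=5 [BAD: non-unit step]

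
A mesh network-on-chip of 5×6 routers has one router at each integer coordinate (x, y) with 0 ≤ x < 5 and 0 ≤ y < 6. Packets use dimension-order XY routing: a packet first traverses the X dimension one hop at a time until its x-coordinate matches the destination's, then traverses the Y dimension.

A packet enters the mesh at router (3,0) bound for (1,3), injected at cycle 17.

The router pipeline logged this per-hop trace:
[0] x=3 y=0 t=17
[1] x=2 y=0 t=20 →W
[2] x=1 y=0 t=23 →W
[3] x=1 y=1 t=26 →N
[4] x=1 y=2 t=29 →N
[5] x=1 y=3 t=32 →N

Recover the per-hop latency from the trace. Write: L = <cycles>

L = 3

cyc[1] − cyc[0] = 20 − 17 = 3.
Each hop adds L, hence L = 3.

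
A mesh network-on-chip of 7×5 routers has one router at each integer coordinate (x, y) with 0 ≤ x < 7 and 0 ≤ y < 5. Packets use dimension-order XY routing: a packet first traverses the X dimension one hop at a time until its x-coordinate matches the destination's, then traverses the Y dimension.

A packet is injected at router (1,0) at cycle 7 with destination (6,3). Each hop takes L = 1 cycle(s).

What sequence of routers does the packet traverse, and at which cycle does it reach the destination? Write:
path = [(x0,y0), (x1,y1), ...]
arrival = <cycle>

path = [(1,0), (2,0), (3,0), (4,0), (5,0), (6,0), (6,1), (6,2), (6,3)]
arrival = 15

src (1,0)  cyc=7
E→(2,0)  cyc=8
E→(3,0)  cyc=9
E→(4,0)  cyc=10
E→(5,0)  cyc=11
E→(6,0)  cyc=12
N→(6,1)  cyc=13
N→(6,2)  cyc=14
N→(6,3)  cyc=15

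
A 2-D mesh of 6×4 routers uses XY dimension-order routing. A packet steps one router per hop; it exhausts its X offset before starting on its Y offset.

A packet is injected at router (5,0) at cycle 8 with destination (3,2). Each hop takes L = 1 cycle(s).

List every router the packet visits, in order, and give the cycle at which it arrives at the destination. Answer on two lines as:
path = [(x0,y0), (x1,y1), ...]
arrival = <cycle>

#0 — 5,0 | c8
#1 — 4,0 | c9 | W
#2 — 3,0 | c10 | W
#3 — 3,1 | c11 | N
#4 — 3,2 | c12 | N

path = [(5,0), (4,0), (3,0), (3,1), (3,2)]
arrival = 12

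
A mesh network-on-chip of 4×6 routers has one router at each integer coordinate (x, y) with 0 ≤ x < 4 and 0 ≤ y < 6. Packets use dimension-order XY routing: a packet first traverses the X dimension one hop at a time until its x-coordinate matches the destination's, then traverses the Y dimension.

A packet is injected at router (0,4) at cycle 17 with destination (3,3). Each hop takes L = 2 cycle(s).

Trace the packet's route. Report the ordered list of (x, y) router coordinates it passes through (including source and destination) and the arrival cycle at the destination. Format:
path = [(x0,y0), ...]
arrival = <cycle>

path = [(0,4), (1,4), (2,4), (3,4), (3,3)]
arrival = 25

#0 — 0,4 | c17
#1 — 1,4 | c19 | E
#2 — 2,4 | c21 | E
#3 — 3,4 | c23 | E
#4 — 3,3 | c25 | S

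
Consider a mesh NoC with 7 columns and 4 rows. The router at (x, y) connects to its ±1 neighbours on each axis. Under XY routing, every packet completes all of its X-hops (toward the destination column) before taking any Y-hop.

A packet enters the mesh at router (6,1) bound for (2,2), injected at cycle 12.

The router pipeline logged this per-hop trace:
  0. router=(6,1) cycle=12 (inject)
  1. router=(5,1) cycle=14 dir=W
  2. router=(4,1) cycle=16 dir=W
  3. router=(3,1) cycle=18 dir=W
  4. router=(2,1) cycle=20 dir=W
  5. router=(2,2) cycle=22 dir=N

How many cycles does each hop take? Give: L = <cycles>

cyc[1] − cyc[0] = 14 − 12 = 2.
One hop costs L cycles, so L = 2.

L = 2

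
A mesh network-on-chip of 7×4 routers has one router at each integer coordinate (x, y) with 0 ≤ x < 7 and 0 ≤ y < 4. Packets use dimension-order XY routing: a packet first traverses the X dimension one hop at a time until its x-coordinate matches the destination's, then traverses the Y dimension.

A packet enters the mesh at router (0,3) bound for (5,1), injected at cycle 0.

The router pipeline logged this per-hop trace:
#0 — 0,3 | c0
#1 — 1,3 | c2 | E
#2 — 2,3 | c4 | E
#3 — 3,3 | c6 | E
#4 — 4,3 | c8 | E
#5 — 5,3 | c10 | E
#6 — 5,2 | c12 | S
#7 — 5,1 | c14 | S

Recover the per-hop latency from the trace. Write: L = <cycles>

L = 2

Between hops 0 and 1 the cycle counter advances 2 − 0 = 2.
Per-hop latency L = Δcyc = 2.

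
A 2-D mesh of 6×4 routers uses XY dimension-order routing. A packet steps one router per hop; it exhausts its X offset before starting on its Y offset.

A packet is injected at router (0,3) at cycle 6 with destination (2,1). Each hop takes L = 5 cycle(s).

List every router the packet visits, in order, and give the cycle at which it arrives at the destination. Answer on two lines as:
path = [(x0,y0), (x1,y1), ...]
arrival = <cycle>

hop 0: (0,3) @ cyc 6
hop 1: (1,3) @ cyc 11  [E]
hop 2: (2,3) @ cyc 16  [E]
hop 3: (2,2) @ cyc 21  [S]
hop 4: (2,1) @ cyc 26  [S]

path = [(0,3), (1,3), (2,3), (2,2), (2,1)]
arrival = 26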